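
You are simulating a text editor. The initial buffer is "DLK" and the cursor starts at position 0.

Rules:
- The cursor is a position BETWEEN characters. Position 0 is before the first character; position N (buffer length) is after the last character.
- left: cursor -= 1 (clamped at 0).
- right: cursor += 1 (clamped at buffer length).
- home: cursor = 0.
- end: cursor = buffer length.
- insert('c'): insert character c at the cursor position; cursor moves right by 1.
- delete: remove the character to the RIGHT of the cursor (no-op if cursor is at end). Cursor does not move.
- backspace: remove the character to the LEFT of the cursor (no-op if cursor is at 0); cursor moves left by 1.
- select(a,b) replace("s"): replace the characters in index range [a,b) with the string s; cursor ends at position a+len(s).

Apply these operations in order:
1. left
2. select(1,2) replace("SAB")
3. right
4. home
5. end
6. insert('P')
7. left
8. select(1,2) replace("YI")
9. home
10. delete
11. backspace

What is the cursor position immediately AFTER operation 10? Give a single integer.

Answer: 0

Derivation:
After op 1 (left): buf='DLK' cursor=0
After op 2 (select(1,2) replace("SAB")): buf='DSABK' cursor=4
After op 3 (right): buf='DSABK' cursor=5
After op 4 (home): buf='DSABK' cursor=0
After op 5 (end): buf='DSABK' cursor=5
After op 6 (insert('P')): buf='DSABKP' cursor=6
After op 7 (left): buf='DSABKP' cursor=5
After op 8 (select(1,2) replace("YI")): buf='DYIABKP' cursor=3
After op 9 (home): buf='DYIABKP' cursor=0
After op 10 (delete): buf='YIABKP' cursor=0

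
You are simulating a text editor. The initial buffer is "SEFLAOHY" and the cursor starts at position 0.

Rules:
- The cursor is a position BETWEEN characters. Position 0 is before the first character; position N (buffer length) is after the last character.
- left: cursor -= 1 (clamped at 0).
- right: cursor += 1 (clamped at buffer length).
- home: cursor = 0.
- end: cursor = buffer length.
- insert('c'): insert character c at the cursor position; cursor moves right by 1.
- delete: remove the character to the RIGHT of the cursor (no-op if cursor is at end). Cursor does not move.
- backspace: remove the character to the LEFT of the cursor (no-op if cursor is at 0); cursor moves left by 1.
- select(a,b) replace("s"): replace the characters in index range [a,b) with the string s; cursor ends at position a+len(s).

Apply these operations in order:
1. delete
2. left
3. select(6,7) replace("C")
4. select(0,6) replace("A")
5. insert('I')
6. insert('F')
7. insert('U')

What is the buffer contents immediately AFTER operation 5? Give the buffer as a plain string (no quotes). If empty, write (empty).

Answer: AIC

Derivation:
After op 1 (delete): buf='EFLAOHY' cursor=0
After op 2 (left): buf='EFLAOHY' cursor=0
After op 3 (select(6,7) replace("C")): buf='EFLAOHC' cursor=7
After op 4 (select(0,6) replace("A")): buf='AC' cursor=1
After op 5 (insert('I')): buf='AIC' cursor=2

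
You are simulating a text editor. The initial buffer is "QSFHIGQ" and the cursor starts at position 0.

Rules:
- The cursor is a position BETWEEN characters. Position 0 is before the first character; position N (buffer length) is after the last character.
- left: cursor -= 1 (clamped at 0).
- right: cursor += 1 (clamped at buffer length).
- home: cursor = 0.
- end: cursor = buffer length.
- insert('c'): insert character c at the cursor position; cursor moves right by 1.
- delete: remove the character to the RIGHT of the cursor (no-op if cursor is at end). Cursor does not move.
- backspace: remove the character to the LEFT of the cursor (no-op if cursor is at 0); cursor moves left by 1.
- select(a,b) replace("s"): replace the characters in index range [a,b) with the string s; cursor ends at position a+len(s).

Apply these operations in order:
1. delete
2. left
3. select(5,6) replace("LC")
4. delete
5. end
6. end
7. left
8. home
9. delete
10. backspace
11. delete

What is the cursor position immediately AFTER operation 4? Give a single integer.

Answer: 7

Derivation:
After op 1 (delete): buf='SFHIGQ' cursor=0
After op 2 (left): buf='SFHIGQ' cursor=0
After op 3 (select(5,6) replace("LC")): buf='SFHIGLC' cursor=7
After op 4 (delete): buf='SFHIGLC' cursor=7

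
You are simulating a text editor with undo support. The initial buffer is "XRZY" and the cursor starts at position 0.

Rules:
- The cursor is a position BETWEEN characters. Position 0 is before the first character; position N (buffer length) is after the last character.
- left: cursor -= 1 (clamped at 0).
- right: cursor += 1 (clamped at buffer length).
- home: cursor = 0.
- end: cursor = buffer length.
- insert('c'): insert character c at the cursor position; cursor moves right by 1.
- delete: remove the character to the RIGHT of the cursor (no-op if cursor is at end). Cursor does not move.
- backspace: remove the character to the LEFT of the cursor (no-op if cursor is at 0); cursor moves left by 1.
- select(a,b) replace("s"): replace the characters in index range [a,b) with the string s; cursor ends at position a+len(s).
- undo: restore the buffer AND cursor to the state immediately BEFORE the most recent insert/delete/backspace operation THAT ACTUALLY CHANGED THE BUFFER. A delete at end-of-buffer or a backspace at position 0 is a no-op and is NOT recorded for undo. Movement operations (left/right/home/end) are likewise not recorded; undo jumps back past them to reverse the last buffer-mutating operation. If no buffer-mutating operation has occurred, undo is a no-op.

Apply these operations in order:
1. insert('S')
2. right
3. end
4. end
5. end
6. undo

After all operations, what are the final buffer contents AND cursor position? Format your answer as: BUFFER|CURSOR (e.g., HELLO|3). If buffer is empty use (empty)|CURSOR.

Answer: XRZY|0

Derivation:
After op 1 (insert('S')): buf='SXRZY' cursor=1
After op 2 (right): buf='SXRZY' cursor=2
After op 3 (end): buf='SXRZY' cursor=5
After op 4 (end): buf='SXRZY' cursor=5
After op 5 (end): buf='SXRZY' cursor=5
After op 6 (undo): buf='XRZY' cursor=0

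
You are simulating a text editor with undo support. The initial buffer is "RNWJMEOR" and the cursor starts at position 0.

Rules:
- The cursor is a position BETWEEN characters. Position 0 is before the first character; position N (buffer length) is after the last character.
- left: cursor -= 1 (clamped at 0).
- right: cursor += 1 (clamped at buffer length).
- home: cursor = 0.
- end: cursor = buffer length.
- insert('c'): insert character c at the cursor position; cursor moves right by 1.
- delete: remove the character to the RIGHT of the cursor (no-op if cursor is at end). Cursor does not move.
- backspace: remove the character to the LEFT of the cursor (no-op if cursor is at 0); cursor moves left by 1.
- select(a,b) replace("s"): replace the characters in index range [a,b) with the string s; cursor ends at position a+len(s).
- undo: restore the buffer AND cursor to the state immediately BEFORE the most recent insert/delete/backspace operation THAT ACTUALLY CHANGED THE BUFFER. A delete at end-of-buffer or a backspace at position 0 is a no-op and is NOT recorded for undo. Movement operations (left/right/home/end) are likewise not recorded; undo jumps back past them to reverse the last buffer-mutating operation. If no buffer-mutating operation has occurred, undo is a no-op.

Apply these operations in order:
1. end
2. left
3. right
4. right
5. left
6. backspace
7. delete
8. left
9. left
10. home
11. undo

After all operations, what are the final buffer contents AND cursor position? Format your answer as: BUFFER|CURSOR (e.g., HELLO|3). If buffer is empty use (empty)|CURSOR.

Answer: RNWJMER|6

Derivation:
After op 1 (end): buf='RNWJMEOR' cursor=8
After op 2 (left): buf='RNWJMEOR' cursor=7
After op 3 (right): buf='RNWJMEOR' cursor=8
After op 4 (right): buf='RNWJMEOR' cursor=8
After op 5 (left): buf='RNWJMEOR' cursor=7
After op 6 (backspace): buf='RNWJMER' cursor=6
After op 7 (delete): buf='RNWJME' cursor=6
After op 8 (left): buf='RNWJME' cursor=5
After op 9 (left): buf='RNWJME' cursor=4
After op 10 (home): buf='RNWJME' cursor=0
After op 11 (undo): buf='RNWJMER' cursor=6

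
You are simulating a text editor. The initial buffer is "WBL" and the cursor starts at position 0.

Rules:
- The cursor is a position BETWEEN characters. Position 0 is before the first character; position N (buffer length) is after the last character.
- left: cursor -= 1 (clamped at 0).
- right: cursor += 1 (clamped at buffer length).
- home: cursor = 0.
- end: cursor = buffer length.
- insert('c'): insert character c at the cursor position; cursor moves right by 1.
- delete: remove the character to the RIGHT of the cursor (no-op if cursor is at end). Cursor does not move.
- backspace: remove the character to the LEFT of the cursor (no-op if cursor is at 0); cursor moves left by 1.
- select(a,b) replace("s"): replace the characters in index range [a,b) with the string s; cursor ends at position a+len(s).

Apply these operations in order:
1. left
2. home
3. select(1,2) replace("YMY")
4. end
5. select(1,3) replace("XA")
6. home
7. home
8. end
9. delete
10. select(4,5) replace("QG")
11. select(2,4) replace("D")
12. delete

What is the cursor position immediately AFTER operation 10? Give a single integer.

Answer: 6

Derivation:
After op 1 (left): buf='WBL' cursor=0
After op 2 (home): buf='WBL' cursor=0
After op 3 (select(1,2) replace("YMY")): buf='WYMYL' cursor=4
After op 4 (end): buf='WYMYL' cursor=5
After op 5 (select(1,3) replace("XA")): buf='WXAYL' cursor=3
After op 6 (home): buf='WXAYL' cursor=0
After op 7 (home): buf='WXAYL' cursor=0
After op 8 (end): buf='WXAYL' cursor=5
After op 9 (delete): buf='WXAYL' cursor=5
After op 10 (select(4,5) replace("QG")): buf='WXAYQG' cursor=6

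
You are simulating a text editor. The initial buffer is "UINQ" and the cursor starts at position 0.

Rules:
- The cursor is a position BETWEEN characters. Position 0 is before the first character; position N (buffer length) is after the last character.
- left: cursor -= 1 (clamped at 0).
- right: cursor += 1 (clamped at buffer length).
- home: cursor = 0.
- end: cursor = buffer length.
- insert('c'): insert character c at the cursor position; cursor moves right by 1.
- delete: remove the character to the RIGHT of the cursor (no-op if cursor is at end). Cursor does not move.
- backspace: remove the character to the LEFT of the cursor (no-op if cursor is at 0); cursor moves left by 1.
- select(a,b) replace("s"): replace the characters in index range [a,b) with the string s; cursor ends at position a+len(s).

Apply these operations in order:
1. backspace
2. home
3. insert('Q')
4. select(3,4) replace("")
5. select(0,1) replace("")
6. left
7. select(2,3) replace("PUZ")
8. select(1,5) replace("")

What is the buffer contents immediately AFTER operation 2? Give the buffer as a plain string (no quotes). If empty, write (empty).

After op 1 (backspace): buf='UINQ' cursor=0
After op 2 (home): buf='UINQ' cursor=0

Answer: UINQ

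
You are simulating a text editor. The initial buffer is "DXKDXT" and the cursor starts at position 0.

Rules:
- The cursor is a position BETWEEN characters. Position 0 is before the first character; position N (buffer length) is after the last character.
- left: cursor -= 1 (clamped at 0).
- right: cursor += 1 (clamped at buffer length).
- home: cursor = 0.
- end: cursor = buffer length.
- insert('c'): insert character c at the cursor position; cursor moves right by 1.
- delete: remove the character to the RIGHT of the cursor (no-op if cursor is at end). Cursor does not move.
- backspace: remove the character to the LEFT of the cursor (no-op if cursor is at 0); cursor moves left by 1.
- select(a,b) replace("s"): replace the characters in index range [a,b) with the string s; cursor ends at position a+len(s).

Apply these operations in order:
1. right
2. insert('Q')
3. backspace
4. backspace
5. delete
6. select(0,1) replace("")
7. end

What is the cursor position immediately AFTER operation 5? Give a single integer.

After op 1 (right): buf='DXKDXT' cursor=1
After op 2 (insert('Q')): buf='DQXKDXT' cursor=2
After op 3 (backspace): buf='DXKDXT' cursor=1
After op 4 (backspace): buf='XKDXT' cursor=0
After op 5 (delete): buf='KDXT' cursor=0

Answer: 0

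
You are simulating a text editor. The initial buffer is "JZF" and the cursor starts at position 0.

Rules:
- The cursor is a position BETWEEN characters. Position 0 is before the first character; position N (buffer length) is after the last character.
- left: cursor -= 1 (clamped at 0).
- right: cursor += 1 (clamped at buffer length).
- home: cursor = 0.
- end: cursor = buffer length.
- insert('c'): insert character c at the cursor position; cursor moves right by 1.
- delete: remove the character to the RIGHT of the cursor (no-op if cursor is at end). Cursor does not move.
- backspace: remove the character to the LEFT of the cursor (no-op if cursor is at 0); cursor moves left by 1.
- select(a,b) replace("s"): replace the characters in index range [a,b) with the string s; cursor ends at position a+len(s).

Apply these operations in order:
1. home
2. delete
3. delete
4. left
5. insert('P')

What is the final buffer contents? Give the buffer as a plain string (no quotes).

Answer: PF

Derivation:
After op 1 (home): buf='JZF' cursor=0
After op 2 (delete): buf='ZF' cursor=0
After op 3 (delete): buf='F' cursor=0
After op 4 (left): buf='F' cursor=0
After op 5 (insert('P')): buf='PF' cursor=1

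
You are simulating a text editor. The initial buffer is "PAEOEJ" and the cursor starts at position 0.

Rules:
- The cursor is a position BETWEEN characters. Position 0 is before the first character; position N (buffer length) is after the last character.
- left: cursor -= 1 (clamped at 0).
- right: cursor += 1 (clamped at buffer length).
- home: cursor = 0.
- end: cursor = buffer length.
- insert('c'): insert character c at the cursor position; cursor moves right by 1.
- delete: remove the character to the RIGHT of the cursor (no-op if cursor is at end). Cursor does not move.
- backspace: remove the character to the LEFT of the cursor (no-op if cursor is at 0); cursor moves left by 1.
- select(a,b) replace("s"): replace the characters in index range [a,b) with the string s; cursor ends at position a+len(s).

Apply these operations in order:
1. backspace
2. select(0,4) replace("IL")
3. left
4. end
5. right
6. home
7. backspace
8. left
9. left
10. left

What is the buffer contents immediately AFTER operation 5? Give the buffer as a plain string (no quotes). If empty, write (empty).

After op 1 (backspace): buf='PAEOEJ' cursor=0
After op 2 (select(0,4) replace("IL")): buf='ILEJ' cursor=2
After op 3 (left): buf='ILEJ' cursor=1
After op 4 (end): buf='ILEJ' cursor=4
After op 5 (right): buf='ILEJ' cursor=4

Answer: ILEJ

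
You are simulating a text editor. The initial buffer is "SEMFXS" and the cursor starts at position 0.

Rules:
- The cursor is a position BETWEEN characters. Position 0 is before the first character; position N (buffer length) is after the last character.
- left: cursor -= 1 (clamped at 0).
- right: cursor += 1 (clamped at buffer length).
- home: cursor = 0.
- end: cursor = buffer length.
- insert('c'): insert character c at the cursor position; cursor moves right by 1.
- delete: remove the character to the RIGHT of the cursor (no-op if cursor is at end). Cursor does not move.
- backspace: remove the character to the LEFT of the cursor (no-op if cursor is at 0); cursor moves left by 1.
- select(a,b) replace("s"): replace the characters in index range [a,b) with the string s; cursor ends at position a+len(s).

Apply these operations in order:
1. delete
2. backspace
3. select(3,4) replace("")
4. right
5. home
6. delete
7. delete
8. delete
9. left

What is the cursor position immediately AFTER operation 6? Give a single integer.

Answer: 0

Derivation:
After op 1 (delete): buf='EMFXS' cursor=0
After op 2 (backspace): buf='EMFXS' cursor=0
After op 3 (select(3,4) replace("")): buf='EMFS' cursor=3
After op 4 (right): buf='EMFS' cursor=4
After op 5 (home): buf='EMFS' cursor=0
After op 6 (delete): buf='MFS' cursor=0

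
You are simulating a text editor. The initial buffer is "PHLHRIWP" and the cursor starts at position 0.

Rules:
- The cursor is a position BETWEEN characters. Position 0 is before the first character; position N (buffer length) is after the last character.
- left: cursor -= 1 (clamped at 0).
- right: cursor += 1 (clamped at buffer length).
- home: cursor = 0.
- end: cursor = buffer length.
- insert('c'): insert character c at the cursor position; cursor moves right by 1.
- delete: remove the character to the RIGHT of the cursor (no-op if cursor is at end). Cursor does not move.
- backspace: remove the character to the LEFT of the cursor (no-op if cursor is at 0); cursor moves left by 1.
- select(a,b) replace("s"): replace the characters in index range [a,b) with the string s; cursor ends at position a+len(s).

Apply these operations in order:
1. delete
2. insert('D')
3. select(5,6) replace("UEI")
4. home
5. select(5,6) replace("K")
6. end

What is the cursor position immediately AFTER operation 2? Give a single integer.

After op 1 (delete): buf='HLHRIWP' cursor=0
After op 2 (insert('D')): buf='DHLHRIWP' cursor=1

Answer: 1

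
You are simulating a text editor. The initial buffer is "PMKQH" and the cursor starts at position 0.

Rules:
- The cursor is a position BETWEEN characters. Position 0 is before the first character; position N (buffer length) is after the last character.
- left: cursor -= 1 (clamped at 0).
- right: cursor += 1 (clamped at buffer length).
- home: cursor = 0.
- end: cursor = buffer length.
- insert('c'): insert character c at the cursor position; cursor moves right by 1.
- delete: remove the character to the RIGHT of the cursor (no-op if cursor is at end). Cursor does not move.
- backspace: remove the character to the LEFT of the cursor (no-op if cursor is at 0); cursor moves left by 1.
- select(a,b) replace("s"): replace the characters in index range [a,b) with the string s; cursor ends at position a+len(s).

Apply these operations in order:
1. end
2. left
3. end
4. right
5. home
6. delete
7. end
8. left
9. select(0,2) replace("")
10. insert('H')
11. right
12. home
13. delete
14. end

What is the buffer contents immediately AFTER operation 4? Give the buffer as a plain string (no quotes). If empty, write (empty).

After op 1 (end): buf='PMKQH' cursor=5
After op 2 (left): buf='PMKQH' cursor=4
After op 3 (end): buf='PMKQH' cursor=5
After op 4 (right): buf='PMKQH' cursor=5

Answer: PMKQH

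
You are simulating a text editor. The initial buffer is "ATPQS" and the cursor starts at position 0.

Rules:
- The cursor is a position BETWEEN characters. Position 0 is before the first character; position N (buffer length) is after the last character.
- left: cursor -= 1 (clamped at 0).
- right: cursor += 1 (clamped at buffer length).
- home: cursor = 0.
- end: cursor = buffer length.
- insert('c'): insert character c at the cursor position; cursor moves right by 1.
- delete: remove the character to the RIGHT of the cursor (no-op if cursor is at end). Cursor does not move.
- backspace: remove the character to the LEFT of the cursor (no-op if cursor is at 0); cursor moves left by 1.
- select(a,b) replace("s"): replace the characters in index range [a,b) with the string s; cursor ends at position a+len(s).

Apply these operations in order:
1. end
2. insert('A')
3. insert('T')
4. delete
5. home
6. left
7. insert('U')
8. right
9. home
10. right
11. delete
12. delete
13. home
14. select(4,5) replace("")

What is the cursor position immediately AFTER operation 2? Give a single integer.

After op 1 (end): buf='ATPQS' cursor=5
After op 2 (insert('A')): buf='ATPQSA' cursor=6

Answer: 6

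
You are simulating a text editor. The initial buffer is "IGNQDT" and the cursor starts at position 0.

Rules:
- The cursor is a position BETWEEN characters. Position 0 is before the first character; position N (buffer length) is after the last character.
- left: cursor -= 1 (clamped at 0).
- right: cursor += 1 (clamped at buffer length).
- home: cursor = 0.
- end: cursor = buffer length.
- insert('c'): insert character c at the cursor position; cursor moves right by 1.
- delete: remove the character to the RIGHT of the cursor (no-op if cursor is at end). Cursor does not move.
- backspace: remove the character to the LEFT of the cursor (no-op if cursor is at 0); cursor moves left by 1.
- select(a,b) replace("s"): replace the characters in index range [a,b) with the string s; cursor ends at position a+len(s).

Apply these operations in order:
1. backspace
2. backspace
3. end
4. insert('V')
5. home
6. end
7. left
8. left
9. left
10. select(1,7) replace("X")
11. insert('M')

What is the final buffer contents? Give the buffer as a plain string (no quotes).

Answer: IXM

Derivation:
After op 1 (backspace): buf='IGNQDT' cursor=0
After op 2 (backspace): buf='IGNQDT' cursor=0
After op 3 (end): buf='IGNQDT' cursor=6
After op 4 (insert('V')): buf='IGNQDTV' cursor=7
After op 5 (home): buf='IGNQDTV' cursor=0
After op 6 (end): buf='IGNQDTV' cursor=7
After op 7 (left): buf='IGNQDTV' cursor=6
After op 8 (left): buf='IGNQDTV' cursor=5
After op 9 (left): buf='IGNQDTV' cursor=4
After op 10 (select(1,7) replace("X")): buf='IX' cursor=2
After op 11 (insert('M')): buf='IXM' cursor=3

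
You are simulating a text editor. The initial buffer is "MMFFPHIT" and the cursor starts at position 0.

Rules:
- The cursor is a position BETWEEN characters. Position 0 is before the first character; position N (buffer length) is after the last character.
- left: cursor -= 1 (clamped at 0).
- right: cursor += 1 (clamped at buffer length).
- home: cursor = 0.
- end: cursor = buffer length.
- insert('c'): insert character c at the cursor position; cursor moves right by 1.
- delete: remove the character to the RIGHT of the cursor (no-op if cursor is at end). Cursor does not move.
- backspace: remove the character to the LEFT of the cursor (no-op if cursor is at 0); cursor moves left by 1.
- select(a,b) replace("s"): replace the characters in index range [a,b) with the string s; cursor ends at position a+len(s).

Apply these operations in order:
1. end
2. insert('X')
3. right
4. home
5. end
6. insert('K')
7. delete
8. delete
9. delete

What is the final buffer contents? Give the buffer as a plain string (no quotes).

After op 1 (end): buf='MMFFPHIT' cursor=8
After op 2 (insert('X')): buf='MMFFPHITX' cursor=9
After op 3 (right): buf='MMFFPHITX' cursor=9
After op 4 (home): buf='MMFFPHITX' cursor=0
After op 5 (end): buf='MMFFPHITX' cursor=9
After op 6 (insert('K')): buf='MMFFPHITXK' cursor=10
After op 7 (delete): buf='MMFFPHITXK' cursor=10
After op 8 (delete): buf='MMFFPHITXK' cursor=10
After op 9 (delete): buf='MMFFPHITXK' cursor=10

Answer: MMFFPHITXK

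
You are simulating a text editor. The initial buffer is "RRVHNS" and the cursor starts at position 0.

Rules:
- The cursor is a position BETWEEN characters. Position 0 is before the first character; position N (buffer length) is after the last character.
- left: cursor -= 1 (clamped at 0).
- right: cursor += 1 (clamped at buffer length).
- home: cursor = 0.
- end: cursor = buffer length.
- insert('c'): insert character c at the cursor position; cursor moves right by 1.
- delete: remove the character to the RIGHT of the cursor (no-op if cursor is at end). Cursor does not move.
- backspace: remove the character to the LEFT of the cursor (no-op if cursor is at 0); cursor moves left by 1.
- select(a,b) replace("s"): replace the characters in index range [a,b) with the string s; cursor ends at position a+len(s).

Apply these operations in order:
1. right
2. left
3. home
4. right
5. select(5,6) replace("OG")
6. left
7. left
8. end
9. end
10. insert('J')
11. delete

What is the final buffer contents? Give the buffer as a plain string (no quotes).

After op 1 (right): buf='RRVHNS' cursor=1
After op 2 (left): buf='RRVHNS' cursor=0
After op 3 (home): buf='RRVHNS' cursor=0
After op 4 (right): buf='RRVHNS' cursor=1
After op 5 (select(5,6) replace("OG")): buf='RRVHNOG' cursor=7
After op 6 (left): buf='RRVHNOG' cursor=6
After op 7 (left): buf='RRVHNOG' cursor=5
After op 8 (end): buf='RRVHNOG' cursor=7
After op 9 (end): buf='RRVHNOG' cursor=7
After op 10 (insert('J')): buf='RRVHNOGJ' cursor=8
After op 11 (delete): buf='RRVHNOGJ' cursor=8

Answer: RRVHNOGJ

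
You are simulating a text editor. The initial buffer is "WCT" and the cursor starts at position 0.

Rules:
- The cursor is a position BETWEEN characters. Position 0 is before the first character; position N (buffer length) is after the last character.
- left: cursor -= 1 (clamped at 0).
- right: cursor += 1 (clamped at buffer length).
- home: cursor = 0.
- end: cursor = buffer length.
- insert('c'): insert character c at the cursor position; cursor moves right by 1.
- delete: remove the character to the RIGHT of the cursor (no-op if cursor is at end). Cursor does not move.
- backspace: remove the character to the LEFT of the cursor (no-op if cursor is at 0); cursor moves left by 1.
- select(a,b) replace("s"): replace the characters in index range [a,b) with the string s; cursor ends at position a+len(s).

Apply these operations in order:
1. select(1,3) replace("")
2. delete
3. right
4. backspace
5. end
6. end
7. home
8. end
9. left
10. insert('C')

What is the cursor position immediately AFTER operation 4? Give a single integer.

After op 1 (select(1,3) replace("")): buf='W' cursor=1
After op 2 (delete): buf='W' cursor=1
After op 3 (right): buf='W' cursor=1
After op 4 (backspace): buf='(empty)' cursor=0

Answer: 0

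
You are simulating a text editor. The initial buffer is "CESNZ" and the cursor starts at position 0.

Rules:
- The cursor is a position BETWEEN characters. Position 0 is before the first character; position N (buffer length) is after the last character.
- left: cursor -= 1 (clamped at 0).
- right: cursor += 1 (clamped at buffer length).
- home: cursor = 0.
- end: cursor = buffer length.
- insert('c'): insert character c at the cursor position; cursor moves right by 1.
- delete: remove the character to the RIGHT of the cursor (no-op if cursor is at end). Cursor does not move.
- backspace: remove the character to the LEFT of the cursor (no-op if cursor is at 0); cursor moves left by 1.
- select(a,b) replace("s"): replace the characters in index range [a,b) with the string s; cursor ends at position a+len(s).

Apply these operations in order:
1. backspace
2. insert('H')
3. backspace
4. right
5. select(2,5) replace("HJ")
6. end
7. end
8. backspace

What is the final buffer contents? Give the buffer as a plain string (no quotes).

Answer: CEH

Derivation:
After op 1 (backspace): buf='CESNZ' cursor=0
After op 2 (insert('H')): buf='HCESNZ' cursor=1
After op 3 (backspace): buf='CESNZ' cursor=0
After op 4 (right): buf='CESNZ' cursor=1
After op 5 (select(2,5) replace("HJ")): buf='CEHJ' cursor=4
After op 6 (end): buf='CEHJ' cursor=4
After op 7 (end): buf='CEHJ' cursor=4
After op 8 (backspace): buf='CEH' cursor=3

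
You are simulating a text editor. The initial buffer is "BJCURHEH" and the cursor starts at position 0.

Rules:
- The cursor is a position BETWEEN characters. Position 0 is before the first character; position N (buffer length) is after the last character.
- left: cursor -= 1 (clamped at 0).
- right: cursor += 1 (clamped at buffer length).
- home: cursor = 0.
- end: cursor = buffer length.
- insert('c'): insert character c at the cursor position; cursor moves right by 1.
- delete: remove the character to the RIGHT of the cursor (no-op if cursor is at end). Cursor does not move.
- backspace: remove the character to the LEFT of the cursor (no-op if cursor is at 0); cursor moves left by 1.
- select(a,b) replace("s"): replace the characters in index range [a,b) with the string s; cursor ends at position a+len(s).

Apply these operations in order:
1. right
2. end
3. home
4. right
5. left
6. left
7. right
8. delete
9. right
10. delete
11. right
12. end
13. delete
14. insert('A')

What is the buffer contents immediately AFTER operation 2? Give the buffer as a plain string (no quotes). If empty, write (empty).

Answer: BJCURHEH

Derivation:
After op 1 (right): buf='BJCURHEH' cursor=1
After op 2 (end): buf='BJCURHEH' cursor=8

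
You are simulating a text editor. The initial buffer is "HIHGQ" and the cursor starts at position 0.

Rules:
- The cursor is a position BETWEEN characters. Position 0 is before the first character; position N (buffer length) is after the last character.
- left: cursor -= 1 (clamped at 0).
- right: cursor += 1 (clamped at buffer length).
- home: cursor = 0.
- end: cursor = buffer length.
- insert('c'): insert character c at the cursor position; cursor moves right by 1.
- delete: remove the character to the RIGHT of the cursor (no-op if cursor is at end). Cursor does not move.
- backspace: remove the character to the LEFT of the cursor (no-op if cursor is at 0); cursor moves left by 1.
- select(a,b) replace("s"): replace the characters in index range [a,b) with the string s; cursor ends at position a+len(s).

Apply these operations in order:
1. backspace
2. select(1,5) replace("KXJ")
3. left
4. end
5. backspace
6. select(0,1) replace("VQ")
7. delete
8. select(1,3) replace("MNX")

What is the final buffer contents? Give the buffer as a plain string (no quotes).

After op 1 (backspace): buf='HIHGQ' cursor=0
After op 2 (select(1,5) replace("KXJ")): buf='HKXJ' cursor=4
After op 3 (left): buf='HKXJ' cursor=3
After op 4 (end): buf='HKXJ' cursor=4
After op 5 (backspace): buf='HKX' cursor=3
After op 6 (select(0,1) replace("VQ")): buf='VQKX' cursor=2
After op 7 (delete): buf='VQX' cursor=2
After op 8 (select(1,3) replace("MNX")): buf='VMNX' cursor=4

Answer: VMNX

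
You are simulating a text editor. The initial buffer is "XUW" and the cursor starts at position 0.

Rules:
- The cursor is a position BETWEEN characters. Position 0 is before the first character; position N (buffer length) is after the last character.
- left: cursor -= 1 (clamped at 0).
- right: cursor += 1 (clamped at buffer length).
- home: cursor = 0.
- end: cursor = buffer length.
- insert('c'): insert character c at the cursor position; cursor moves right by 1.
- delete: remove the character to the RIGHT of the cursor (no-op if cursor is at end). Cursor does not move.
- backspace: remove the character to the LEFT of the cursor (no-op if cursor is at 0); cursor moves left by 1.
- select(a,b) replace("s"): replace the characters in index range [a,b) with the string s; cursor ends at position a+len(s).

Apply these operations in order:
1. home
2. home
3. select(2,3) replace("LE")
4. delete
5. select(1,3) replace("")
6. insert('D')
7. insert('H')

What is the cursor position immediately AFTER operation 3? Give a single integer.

Answer: 4

Derivation:
After op 1 (home): buf='XUW' cursor=0
After op 2 (home): buf='XUW' cursor=0
After op 3 (select(2,3) replace("LE")): buf='XULE' cursor=4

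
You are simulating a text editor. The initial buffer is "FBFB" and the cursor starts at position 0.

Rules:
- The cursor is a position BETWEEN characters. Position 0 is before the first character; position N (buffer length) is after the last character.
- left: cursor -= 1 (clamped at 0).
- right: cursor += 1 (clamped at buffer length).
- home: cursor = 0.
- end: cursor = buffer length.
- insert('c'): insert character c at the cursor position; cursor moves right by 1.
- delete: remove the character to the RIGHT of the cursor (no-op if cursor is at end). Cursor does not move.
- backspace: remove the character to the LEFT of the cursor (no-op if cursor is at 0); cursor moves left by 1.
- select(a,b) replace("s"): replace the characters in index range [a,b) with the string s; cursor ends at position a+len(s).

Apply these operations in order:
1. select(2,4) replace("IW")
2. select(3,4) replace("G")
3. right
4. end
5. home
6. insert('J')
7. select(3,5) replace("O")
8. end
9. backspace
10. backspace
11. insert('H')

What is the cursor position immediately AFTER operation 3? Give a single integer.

After op 1 (select(2,4) replace("IW")): buf='FBIW' cursor=4
After op 2 (select(3,4) replace("G")): buf='FBIG' cursor=4
After op 3 (right): buf='FBIG' cursor=4

Answer: 4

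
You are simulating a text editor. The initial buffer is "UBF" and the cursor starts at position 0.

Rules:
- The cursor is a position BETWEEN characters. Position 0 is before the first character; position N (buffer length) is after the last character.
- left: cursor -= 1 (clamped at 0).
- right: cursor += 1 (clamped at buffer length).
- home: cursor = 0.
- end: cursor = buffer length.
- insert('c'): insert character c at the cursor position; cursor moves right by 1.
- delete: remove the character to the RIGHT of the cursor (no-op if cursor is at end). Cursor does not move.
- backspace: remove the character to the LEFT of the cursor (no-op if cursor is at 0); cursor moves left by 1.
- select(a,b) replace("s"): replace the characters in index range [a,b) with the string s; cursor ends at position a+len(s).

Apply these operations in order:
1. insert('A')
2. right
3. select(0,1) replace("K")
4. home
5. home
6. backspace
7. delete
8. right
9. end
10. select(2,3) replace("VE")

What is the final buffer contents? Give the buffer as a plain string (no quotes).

After op 1 (insert('A')): buf='AUBF' cursor=1
After op 2 (right): buf='AUBF' cursor=2
After op 3 (select(0,1) replace("K")): buf='KUBF' cursor=1
After op 4 (home): buf='KUBF' cursor=0
After op 5 (home): buf='KUBF' cursor=0
After op 6 (backspace): buf='KUBF' cursor=0
After op 7 (delete): buf='UBF' cursor=0
After op 8 (right): buf='UBF' cursor=1
After op 9 (end): buf='UBF' cursor=3
After op 10 (select(2,3) replace("VE")): buf='UBVE' cursor=4

Answer: UBVE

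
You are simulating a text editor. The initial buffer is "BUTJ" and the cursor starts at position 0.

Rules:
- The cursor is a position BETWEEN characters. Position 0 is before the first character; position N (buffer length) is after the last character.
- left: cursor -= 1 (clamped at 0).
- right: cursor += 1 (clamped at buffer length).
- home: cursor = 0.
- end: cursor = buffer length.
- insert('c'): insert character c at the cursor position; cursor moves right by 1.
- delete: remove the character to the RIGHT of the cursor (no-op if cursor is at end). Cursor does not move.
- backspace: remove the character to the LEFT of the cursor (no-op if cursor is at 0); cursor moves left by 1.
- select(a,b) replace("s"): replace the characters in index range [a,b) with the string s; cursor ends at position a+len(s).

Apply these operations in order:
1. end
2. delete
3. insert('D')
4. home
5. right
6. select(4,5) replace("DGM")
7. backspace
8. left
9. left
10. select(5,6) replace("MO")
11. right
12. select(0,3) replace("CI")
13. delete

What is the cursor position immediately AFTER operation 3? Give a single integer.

Answer: 5

Derivation:
After op 1 (end): buf='BUTJ' cursor=4
After op 2 (delete): buf='BUTJ' cursor=4
After op 3 (insert('D')): buf='BUTJD' cursor=5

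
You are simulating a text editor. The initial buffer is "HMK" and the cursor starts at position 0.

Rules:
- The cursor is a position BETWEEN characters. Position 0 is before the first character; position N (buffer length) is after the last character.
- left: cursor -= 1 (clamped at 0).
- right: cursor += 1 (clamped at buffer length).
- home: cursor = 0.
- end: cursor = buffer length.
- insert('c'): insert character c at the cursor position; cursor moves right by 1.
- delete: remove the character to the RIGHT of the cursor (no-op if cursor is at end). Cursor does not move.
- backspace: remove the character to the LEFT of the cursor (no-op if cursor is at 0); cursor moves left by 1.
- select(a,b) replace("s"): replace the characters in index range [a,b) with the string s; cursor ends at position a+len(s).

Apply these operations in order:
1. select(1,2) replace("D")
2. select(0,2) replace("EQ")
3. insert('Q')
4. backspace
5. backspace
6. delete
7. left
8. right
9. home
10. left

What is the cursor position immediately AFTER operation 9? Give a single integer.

Answer: 0

Derivation:
After op 1 (select(1,2) replace("D")): buf='HDK' cursor=2
After op 2 (select(0,2) replace("EQ")): buf='EQK' cursor=2
After op 3 (insert('Q')): buf='EQQK' cursor=3
After op 4 (backspace): buf='EQK' cursor=2
After op 5 (backspace): buf='EK' cursor=1
After op 6 (delete): buf='E' cursor=1
After op 7 (left): buf='E' cursor=0
After op 8 (right): buf='E' cursor=1
After op 9 (home): buf='E' cursor=0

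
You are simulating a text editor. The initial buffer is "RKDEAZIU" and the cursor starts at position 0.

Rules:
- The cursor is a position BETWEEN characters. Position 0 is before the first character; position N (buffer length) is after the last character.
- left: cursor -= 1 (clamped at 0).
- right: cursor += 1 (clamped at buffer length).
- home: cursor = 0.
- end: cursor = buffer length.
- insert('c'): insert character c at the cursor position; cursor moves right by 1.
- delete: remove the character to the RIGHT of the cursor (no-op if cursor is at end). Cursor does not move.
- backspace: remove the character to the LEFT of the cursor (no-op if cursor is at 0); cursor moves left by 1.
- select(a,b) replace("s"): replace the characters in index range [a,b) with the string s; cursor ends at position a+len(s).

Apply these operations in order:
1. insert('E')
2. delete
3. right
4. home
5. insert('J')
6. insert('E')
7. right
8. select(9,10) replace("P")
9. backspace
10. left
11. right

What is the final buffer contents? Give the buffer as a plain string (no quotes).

After op 1 (insert('E')): buf='ERKDEAZIU' cursor=1
After op 2 (delete): buf='EKDEAZIU' cursor=1
After op 3 (right): buf='EKDEAZIU' cursor=2
After op 4 (home): buf='EKDEAZIU' cursor=0
After op 5 (insert('J')): buf='JEKDEAZIU' cursor=1
After op 6 (insert('E')): buf='JEEKDEAZIU' cursor=2
After op 7 (right): buf='JEEKDEAZIU' cursor=3
After op 8 (select(9,10) replace("P")): buf='JEEKDEAZIP' cursor=10
After op 9 (backspace): buf='JEEKDEAZI' cursor=9
After op 10 (left): buf='JEEKDEAZI' cursor=8
After op 11 (right): buf='JEEKDEAZI' cursor=9

Answer: JEEKDEAZI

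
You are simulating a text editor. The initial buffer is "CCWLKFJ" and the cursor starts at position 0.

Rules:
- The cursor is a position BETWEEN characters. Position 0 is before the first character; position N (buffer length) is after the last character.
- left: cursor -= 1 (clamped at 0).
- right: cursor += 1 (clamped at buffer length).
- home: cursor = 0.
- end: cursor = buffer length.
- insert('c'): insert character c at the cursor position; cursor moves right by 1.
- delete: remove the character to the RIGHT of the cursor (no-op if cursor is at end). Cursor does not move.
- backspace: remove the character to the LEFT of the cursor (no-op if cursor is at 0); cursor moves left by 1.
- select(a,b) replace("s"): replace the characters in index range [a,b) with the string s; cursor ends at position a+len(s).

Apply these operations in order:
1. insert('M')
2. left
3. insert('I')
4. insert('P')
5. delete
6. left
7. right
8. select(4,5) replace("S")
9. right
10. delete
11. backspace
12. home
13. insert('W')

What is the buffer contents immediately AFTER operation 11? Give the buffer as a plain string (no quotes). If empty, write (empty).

After op 1 (insert('M')): buf='MCCWLKFJ' cursor=1
After op 2 (left): buf='MCCWLKFJ' cursor=0
After op 3 (insert('I')): buf='IMCCWLKFJ' cursor=1
After op 4 (insert('P')): buf='IPMCCWLKFJ' cursor=2
After op 5 (delete): buf='IPCCWLKFJ' cursor=2
After op 6 (left): buf='IPCCWLKFJ' cursor=1
After op 7 (right): buf='IPCCWLKFJ' cursor=2
After op 8 (select(4,5) replace("S")): buf='IPCCSLKFJ' cursor=5
After op 9 (right): buf='IPCCSLKFJ' cursor=6
After op 10 (delete): buf='IPCCSLFJ' cursor=6
After op 11 (backspace): buf='IPCCSFJ' cursor=5

Answer: IPCCSFJ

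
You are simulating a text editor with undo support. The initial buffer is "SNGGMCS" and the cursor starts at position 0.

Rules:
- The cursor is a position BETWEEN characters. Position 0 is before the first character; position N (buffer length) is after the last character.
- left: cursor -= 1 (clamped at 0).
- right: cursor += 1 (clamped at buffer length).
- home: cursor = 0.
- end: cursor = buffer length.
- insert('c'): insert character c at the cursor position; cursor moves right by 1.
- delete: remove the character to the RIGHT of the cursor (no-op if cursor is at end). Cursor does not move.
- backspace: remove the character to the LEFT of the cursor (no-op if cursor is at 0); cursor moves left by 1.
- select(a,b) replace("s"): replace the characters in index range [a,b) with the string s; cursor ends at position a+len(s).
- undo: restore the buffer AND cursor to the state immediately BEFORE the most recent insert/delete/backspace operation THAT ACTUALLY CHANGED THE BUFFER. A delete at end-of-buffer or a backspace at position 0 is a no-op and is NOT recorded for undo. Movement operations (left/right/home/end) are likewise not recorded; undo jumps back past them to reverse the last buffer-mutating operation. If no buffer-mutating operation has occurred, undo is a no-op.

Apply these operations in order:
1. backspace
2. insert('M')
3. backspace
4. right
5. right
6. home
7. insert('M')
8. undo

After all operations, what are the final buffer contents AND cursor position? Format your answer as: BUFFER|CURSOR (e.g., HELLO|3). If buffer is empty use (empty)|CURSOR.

Answer: SNGGMCS|0

Derivation:
After op 1 (backspace): buf='SNGGMCS' cursor=0
After op 2 (insert('M')): buf='MSNGGMCS' cursor=1
After op 3 (backspace): buf='SNGGMCS' cursor=0
After op 4 (right): buf='SNGGMCS' cursor=1
After op 5 (right): buf='SNGGMCS' cursor=2
After op 6 (home): buf='SNGGMCS' cursor=0
After op 7 (insert('M')): buf='MSNGGMCS' cursor=1
After op 8 (undo): buf='SNGGMCS' cursor=0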